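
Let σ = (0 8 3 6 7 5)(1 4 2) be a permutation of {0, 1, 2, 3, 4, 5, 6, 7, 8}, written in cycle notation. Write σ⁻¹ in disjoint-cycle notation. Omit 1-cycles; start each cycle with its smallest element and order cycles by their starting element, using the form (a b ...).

(0 5 7 6 3 8)(1 2 4)

Inverting a permutation written in cycle notation just reverses the order within every cycle.
Reversing each cycle of σ and rotating so the smallest element leads gives (0 5 7 6 3 8)(1 2 4).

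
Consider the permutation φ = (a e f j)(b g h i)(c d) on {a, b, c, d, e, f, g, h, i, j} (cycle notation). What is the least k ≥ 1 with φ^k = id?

4

The cycle type of φ is (4, 4, 2).
The order is lcm(4, 4, 2) = 4.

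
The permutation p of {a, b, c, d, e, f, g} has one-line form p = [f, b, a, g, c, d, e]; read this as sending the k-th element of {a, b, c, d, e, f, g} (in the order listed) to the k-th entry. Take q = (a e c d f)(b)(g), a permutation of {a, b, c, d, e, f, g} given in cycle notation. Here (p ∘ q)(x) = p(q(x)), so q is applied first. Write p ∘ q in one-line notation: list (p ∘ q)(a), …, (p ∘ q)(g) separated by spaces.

c b g d a f e

(p ∘ q)(x) = p(q(x)). Computing each image: p(q(a)) = p(e) = c, p(q(b)) = p(b) = b, p(q(c)) = p(d) = g, p(q(d)) = p(f) = d, p(q(e)) = p(c) = a, p(q(f)) = p(a) = f, p(q(g)) = p(g) = e.
Hence p ∘ q = [c b g d a f e].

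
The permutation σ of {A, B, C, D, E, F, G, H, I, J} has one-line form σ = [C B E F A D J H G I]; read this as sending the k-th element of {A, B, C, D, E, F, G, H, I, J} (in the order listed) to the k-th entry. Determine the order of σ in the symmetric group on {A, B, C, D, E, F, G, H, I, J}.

6

Decomposing into disjoint cycles gives cycle lengths 3, 3, 2, 1, 1.
Since disjoint cycles commute, ord(σ) = lcm(3, 3, 2) = 6.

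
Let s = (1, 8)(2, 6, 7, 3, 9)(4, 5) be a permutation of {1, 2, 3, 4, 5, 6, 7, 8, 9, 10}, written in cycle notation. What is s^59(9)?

9 lies in the 5-cycle (2, 6, 7, 3, 9).
On a 5-cycle, s^5 is the identity, so s^59 = s^4 there (59 ≡ 4 mod 5).
Stepping 4 places around the cycle: 9 → 2 → 6 → 7 → 3.

3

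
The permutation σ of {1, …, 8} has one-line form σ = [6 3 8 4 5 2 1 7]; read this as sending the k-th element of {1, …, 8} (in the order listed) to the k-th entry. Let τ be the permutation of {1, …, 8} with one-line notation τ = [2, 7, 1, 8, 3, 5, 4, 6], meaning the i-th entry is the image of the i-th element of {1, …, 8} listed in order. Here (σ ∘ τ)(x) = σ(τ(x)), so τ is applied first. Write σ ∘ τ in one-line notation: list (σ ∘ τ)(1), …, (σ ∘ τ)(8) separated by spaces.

3 1 6 7 8 5 4 2

(σ ∘ τ)(x) = σ(τ(x)). Computing each image: σ(τ(1)) = σ(2) = 3, σ(τ(2)) = σ(7) = 1, σ(τ(3)) = σ(1) = 6, σ(τ(4)) = σ(8) = 7, σ(τ(5)) = σ(3) = 8, σ(τ(6)) = σ(5) = 5, σ(τ(7)) = σ(4) = 4, σ(τ(8)) = σ(6) = 2.
Hence σ ∘ τ = [3 1 6 7 8 5 4 2].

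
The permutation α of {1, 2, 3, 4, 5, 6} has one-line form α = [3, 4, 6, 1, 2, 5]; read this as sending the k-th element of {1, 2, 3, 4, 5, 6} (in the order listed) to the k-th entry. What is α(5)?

5 is element number 5 of the domain, and entry number 5 of the one-line form is 2, so α(5) = 2.

2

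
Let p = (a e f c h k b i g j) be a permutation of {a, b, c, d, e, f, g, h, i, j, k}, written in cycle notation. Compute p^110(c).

c lies in the 10-cycle (a e f c h k b i g j).
Since the cycle has length 10, p^110 acts on it the same as p^0 (110 mod 10 = 0).
So p^110(c) = c.

c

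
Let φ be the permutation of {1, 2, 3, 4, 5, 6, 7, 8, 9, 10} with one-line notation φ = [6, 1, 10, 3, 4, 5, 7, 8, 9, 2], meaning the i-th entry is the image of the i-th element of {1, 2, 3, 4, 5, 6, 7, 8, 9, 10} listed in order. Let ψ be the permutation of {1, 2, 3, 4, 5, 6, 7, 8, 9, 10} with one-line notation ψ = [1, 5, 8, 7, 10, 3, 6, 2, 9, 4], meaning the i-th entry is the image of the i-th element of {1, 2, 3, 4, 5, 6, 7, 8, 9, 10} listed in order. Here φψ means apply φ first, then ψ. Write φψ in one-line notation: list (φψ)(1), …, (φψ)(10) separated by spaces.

3 1 4 8 7 10 6 2 9 5

Chase each element through φ then ψ: 1 → 6 → 3; 2 → 1 → 1; 3 → 10 → 4; 4 → 3 → 8; 5 → 4 → 7; 6 → 5 → 10; 7 → 7 → 6; 8 → 8 → 2; 9 → 9 → 9; 10 → 2 → 5.
Collecting the images, φψ = [3 1 4 8 7 10 6 2 9 5].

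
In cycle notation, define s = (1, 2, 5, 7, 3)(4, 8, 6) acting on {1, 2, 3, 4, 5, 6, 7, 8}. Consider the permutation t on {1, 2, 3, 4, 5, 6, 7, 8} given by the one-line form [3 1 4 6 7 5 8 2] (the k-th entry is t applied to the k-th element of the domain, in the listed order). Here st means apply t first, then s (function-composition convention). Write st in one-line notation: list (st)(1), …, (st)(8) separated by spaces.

1 2 8 4 3 7 6 5

(st)(x) = s(t(x)). Computing each image: s(t(1)) = s(3) = 1, s(t(2)) = s(1) = 2, s(t(3)) = s(4) = 8, s(t(4)) = s(6) = 4, s(t(5)) = s(7) = 3, s(t(6)) = s(5) = 7, s(t(7)) = s(8) = 6, s(t(8)) = s(2) = 5.
Hence st = [1 2 8 4 3 7 6 5].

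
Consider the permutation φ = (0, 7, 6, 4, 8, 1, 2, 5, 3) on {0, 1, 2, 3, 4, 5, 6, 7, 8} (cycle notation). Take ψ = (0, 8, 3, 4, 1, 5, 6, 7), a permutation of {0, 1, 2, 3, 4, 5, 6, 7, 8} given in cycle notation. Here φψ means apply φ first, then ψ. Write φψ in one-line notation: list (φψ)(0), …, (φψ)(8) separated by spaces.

(φψ)(x) = ψ(φ(x)). Computing each image: ψ(φ(0)) = ψ(7) = 0, ψ(φ(1)) = ψ(2) = 2, ψ(φ(2)) = ψ(5) = 6, ψ(φ(3)) = ψ(0) = 8, ψ(φ(4)) = ψ(8) = 3, ψ(φ(5)) = ψ(3) = 4, ψ(φ(6)) = ψ(4) = 1, ψ(φ(7)) = ψ(6) = 7, ψ(φ(8)) = ψ(1) = 5.
Hence φψ = [0 2 6 8 3 4 1 7 5].

0 2 6 8 3 4 1 7 5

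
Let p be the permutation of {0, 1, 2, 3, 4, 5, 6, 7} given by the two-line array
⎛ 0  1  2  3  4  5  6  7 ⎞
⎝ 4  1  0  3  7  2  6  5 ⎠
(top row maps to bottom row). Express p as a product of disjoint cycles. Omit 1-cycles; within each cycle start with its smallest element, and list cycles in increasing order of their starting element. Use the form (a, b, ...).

Iterating p from 0 gives 0 → 4 → 7 → 5 → 2 → 0; that is the 5-cycle (0, 4, 7, 5, 2).
Continuing from each remaining unvisited element yields (0, 4, 7, 5, 2).

(0, 4, 7, 5, 2)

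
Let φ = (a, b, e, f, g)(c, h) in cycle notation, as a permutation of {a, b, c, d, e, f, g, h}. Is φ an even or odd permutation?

The cycle lengths are 5, 2, 1.
A cycle is odd iff its length is even; φ has 1 even-length cycle, so sgn(φ) = (−1)^1 and φ is odd.

odd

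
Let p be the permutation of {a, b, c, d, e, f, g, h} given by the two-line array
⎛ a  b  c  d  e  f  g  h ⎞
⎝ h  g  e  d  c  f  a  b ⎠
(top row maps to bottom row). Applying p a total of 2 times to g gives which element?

Tracing g → a → … returns to g after 4 steps, so g lies in a 4-cycle (a, h, b, g).
Advancing 2 steps from g: g → a → h.

h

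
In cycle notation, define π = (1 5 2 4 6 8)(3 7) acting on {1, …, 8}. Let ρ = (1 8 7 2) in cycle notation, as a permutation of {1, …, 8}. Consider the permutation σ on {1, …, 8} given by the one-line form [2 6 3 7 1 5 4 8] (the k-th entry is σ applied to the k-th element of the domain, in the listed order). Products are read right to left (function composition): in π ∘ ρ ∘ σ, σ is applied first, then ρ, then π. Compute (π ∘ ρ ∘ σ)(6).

2

Apply the permutations in order: σ(6) = 5, then ρ(5) = 5, then π(5) = 2. So (π ∘ ρ ∘ σ)(6) = 2.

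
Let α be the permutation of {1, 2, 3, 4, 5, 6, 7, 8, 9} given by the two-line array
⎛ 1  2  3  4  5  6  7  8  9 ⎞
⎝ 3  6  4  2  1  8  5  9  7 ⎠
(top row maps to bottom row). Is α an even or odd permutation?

In disjoint-cycle form the cycle lengths are 9.
A cycle is odd iff its length is even; α has 0 even-length cycles, so sgn(α) = (−1)^0 and α is even.

even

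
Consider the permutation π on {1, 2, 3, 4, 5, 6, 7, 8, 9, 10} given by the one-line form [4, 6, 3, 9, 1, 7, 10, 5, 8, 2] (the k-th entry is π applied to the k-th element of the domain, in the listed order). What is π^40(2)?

Tracing 2 → 6 → … returns to 2 after 4 steps, so 2 lies in a 4-cycle (2, 6, 7, 10).
Powers repeat with period 4 on this cycle, and 40 mod 4 = 0, so π^40(2) = π^0(2).
So π^40(2) = 2.

2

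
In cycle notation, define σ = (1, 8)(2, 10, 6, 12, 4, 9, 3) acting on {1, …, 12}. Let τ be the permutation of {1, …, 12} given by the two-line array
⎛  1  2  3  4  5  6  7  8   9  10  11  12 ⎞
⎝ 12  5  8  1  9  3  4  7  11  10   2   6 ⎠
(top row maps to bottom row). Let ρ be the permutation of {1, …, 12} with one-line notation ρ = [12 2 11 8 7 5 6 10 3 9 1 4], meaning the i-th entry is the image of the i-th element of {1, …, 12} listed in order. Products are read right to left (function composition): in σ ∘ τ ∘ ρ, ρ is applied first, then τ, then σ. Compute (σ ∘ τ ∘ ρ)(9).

1

(σ ∘ τ ∘ ρ)(9) = σ(τ(ρ(9))). ρ(9) = 3, then τ(3) = 8, then σ(8) = 1, so the result is 1.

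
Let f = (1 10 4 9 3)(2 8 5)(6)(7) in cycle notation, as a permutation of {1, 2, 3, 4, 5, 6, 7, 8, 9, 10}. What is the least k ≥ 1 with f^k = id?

15

The disjoint cycles have lengths 5, 3, 1, 1.
Since disjoint cycles commute, ord(f) = lcm(5, 3) = 15.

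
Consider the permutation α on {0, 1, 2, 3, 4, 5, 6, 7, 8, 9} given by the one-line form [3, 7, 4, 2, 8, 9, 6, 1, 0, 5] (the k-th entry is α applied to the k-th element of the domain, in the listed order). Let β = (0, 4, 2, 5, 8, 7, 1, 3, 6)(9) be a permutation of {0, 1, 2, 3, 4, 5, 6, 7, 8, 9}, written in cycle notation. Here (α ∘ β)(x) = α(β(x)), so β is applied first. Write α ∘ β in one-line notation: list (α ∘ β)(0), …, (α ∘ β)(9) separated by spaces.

8 2 9 6 4 0 3 7 1 5

Chase each element through β then α: 0 → 4 → 8; 1 → 3 → 2; 2 → 5 → 9; 3 → 6 → 6; 4 → 2 → 4; 5 → 8 → 0; 6 → 0 → 3; 7 → 1 → 7; 8 → 7 → 1; 9 → 9 → 5.
Collecting the images, α ∘ β = [8 2 9 6 4 0 3 7 1 5].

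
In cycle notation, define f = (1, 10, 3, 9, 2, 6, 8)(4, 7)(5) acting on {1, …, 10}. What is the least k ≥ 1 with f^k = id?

14

The disjoint cycles have lengths 7, 2, 1.
The order of f is the least common multiple of its cycle lengths: lcm(7, 2) = 14.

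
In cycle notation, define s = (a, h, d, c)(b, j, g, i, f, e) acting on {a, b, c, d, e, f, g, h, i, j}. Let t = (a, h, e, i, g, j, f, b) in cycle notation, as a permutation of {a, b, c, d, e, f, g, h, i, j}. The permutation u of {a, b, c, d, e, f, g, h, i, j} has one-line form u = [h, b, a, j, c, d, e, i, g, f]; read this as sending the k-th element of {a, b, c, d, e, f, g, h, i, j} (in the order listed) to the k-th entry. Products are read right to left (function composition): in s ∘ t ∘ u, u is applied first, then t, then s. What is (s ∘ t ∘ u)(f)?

Apply the permutations in order: u(f) = d, then t(d) = d, then s(d) = c. So (s ∘ t ∘ u)(f) = c.

c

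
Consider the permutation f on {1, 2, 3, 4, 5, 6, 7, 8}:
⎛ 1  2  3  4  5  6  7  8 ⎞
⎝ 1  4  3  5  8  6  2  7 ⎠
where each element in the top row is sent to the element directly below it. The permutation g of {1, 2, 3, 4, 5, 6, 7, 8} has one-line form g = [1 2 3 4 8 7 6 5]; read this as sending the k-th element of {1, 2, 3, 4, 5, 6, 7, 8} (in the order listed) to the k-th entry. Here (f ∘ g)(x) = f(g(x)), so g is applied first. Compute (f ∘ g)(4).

5

(f ∘ g)(4) = f(g(4)). g(4) = 4, then f(4) = 5. So (f ∘ g)(4) = 5.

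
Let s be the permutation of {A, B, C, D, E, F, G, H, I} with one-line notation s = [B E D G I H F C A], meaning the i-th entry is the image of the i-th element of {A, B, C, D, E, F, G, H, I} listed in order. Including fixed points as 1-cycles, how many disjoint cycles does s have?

The cycle decomposition is (A, B, E, I)(C, D, G, F, H), which has 2 cycles (counting 1-cycles).

2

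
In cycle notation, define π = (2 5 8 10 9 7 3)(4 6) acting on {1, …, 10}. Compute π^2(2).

2 lies in the 7-cycle (2 5 8 10 9 7 3).
Stepping 2 places around the cycle: 2 → 5 → 8.

8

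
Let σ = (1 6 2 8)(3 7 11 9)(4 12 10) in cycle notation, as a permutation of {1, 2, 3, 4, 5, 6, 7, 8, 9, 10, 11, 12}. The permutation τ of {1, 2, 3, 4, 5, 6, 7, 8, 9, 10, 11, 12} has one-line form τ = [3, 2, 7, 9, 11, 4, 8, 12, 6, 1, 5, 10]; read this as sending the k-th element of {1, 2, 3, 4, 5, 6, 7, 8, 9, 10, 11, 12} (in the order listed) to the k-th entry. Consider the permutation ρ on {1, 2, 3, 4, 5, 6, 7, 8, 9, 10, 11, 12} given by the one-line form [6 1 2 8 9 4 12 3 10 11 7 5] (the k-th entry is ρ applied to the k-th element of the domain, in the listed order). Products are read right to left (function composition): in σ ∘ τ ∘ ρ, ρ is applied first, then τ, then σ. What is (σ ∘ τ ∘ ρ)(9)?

6

Apply the permutations in order: ρ(9) = 10, then τ(10) = 1, then σ(1) = 6. So (σ ∘ τ ∘ ρ)(9) = 6.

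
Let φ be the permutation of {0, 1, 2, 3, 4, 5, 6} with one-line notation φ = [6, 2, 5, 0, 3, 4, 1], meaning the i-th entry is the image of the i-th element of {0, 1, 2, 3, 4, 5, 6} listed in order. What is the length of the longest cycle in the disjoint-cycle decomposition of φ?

7

Decomposing into disjoint cycles gives (0, 6, 1, 2, 5, 4, 3); the longest has length 7.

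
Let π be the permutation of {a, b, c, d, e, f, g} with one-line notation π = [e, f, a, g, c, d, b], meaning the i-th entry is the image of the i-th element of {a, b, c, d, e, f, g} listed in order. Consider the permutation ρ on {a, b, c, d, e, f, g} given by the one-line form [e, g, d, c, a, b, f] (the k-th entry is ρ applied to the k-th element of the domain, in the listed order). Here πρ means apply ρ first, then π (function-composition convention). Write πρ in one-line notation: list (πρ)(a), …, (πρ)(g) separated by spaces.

Chase each element through ρ then π: a → e → c; b → g → b; c → d → g; d → c → a; e → a → e; f → b → f; g → f → d.
So πρ in one-line form is c b g a e f d.

c b g a e f d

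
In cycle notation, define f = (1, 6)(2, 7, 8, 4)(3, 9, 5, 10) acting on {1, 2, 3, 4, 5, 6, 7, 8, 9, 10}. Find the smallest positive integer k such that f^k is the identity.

4

The disjoint cycles have lengths 4, 4, 2.
The order of f is the least common multiple of its cycle lengths: lcm(4, 4, 2) = 4.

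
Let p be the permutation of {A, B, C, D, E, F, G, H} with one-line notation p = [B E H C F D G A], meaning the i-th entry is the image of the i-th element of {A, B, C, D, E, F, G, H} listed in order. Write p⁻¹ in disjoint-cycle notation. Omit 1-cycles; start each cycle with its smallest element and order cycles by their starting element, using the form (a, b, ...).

The cycle decomposition of p is (A, B, E, F, D, C, H).
The inverse reverses every cycle; in canonical form, p⁻¹ = (A, H, C, D, F, E, B).

(A, H, C, D, F, E, B)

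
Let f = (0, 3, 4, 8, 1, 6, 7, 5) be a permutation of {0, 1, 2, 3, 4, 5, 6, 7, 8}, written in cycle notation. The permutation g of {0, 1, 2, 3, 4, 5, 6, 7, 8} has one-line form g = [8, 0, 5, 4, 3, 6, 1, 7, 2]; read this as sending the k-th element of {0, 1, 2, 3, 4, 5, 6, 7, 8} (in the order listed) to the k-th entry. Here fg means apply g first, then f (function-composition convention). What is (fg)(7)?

5

(fg)(7) = f(g(7)). g(7) = 7, then f(7) = 5. So (fg)(7) = 5.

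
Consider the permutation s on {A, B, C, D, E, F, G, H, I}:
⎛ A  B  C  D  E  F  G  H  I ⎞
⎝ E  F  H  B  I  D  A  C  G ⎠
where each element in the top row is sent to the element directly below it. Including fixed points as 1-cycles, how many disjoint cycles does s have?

The cycle decomposition is (A, E, I, G)(B, F, D)(C, H), which has 3 cycles (counting 1-cycles).

3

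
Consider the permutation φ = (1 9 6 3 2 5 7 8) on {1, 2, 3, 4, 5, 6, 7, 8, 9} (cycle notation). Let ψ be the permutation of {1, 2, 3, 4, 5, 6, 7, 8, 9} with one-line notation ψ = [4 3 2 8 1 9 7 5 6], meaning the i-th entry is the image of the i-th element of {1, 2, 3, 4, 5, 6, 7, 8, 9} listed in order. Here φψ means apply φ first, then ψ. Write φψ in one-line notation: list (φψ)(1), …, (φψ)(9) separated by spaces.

(φψ)(x) = ψ(φ(x)). Computing each image: ψ(φ(1)) = ψ(9) = 6, ψ(φ(2)) = ψ(5) = 1, ψ(φ(3)) = ψ(2) = 3, ψ(φ(4)) = ψ(4) = 8, ψ(φ(5)) = ψ(7) = 7, ψ(φ(6)) = ψ(3) = 2, ψ(φ(7)) = ψ(8) = 5, ψ(φ(8)) = ψ(1) = 4, ψ(φ(9)) = ψ(6) = 9.
Hence φψ = [6 1 3 8 7 2 5 4 9].

6 1 3 8 7 2 5 4 9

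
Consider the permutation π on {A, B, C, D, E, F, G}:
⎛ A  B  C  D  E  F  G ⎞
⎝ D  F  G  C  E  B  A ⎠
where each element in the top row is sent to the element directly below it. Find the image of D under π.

C

The entry below D in the array is C, so π(D) = C.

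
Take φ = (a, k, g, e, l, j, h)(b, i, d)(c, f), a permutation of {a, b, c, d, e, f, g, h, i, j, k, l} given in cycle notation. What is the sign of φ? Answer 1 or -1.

The cycle lengths are 7, 3, 2.
A cycle of length ℓ contributes ℓ−1 transpositions, so φ is a product of 6 + 2 + 1 = 9 transpositions — odd.

-1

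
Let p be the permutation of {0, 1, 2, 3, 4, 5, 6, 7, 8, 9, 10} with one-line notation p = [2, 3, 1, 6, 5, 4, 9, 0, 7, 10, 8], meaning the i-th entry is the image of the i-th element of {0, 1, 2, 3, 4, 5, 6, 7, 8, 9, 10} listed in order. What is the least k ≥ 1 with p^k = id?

18

Writing p as disjoint cycles, the cycle lengths are 9, 2.
Since disjoint cycles commute, ord(p) = lcm(9, 2) = 18.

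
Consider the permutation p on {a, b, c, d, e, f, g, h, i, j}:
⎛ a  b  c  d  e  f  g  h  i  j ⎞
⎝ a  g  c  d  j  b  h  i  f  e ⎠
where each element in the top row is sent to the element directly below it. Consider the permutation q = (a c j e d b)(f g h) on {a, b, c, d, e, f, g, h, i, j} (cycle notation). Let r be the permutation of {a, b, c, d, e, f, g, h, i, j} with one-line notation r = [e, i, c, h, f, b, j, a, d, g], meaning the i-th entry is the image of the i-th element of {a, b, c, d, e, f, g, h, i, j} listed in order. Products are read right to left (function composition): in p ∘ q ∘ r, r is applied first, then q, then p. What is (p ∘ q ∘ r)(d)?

b

Apply the permutations in order: r(d) = h, then q(h) = f, then p(f) = b. So (p ∘ q ∘ r)(d) = b.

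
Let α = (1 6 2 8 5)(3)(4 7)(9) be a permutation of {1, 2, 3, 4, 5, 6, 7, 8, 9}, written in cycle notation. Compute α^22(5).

6

5 lies in the 5-cycle (1 6 2 8 5).
Powers repeat with period 5 on this cycle, and 22 mod 5 = 2, so α^22(5) = α^2(5).
Stepping 2 places around the cycle: 5 → 1 → 6.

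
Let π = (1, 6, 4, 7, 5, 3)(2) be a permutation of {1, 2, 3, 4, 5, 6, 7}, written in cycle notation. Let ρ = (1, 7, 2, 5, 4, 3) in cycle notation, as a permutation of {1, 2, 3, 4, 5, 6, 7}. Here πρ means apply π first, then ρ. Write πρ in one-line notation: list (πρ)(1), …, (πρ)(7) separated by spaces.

(πρ)(x) = ρ(π(x)). Computing each image: ρ(π(1)) = ρ(6) = 6, ρ(π(2)) = ρ(2) = 5, ρ(π(3)) = ρ(1) = 7, ρ(π(4)) = ρ(7) = 2, ρ(π(5)) = ρ(3) = 1, ρ(π(6)) = ρ(4) = 3, ρ(π(7)) = ρ(5) = 4.
Hence πρ = [6 5 7 2 1 3 4].

6 5 7 2 1 3 4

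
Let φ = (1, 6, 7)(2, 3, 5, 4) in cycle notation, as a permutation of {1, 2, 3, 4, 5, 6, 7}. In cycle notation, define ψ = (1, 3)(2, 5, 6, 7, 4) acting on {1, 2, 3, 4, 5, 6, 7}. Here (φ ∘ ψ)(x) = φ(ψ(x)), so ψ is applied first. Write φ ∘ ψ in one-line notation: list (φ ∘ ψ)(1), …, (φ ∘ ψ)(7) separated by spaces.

(φ ∘ ψ)(x) = φ(ψ(x)). Computing each image: φ(ψ(1)) = φ(3) = 5, φ(ψ(2)) = φ(5) = 4, φ(ψ(3)) = φ(1) = 6, φ(ψ(4)) = φ(2) = 3, φ(ψ(5)) = φ(6) = 7, φ(ψ(6)) = φ(7) = 1, φ(ψ(7)) = φ(4) = 2.
Hence φ ∘ ψ = [5 4 6 3 7 1 2].

5 4 6 3 7 1 2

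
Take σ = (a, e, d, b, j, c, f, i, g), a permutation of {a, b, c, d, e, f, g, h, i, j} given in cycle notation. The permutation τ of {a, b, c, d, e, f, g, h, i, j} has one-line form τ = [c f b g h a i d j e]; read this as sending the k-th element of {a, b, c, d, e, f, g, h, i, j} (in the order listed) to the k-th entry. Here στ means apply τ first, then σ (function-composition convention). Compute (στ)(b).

i

τ(b) = f, then σ(f) = i; composing gives (στ)(b) = i.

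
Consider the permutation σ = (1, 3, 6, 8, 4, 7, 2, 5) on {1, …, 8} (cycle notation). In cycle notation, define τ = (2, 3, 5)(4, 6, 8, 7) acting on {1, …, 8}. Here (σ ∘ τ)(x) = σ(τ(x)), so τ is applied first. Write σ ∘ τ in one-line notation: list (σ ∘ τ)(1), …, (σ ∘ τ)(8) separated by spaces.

3 6 1 8 5 4 7 2

Chase each element through τ then σ: 1 → 1 → 3; 2 → 3 → 6; 3 → 5 → 1; 4 → 6 → 8; 5 → 2 → 5; 6 → 8 → 4; 7 → 4 → 7; 8 → 7 → 2.
So σ ∘ τ in one-line form is 3 6 1 8 5 4 7 2.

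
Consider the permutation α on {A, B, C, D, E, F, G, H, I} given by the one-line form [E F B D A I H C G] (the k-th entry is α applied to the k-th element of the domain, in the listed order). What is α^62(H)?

Tracing H → C → … returns to H after 6 steps, so H lies in a 6-cycle (B, F, I, G, H, C).
Since the cycle has length 6, α^62 acts on it the same as α^2 (62 mod 6 = 2).
Advancing 2 steps from H: H → C → B.

B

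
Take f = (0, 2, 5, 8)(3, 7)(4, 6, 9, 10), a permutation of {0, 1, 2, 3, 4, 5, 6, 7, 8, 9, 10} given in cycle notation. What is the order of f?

The cycle type of f is (4, 4, 2, 1).
Since disjoint cycles commute, ord(f) = lcm(4, 4, 2) = 4.

4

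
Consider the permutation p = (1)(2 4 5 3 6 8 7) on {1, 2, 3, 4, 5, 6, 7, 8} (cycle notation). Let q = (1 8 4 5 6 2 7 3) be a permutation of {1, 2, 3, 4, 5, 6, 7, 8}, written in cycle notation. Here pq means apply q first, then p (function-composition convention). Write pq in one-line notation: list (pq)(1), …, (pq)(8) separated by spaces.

(pq)(x) = p(q(x)). Computing each image: p(q(1)) = p(8) = 7, p(q(2)) = p(7) = 2, p(q(3)) = p(1) = 1, p(q(4)) = p(5) = 3, p(q(5)) = p(6) = 8, p(q(6)) = p(2) = 4, p(q(7)) = p(3) = 6, p(q(8)) = p(4) = 5.
Hence pq = [7 2 1 3 8 4 6 5].

7 2 1 3 8 4 6 5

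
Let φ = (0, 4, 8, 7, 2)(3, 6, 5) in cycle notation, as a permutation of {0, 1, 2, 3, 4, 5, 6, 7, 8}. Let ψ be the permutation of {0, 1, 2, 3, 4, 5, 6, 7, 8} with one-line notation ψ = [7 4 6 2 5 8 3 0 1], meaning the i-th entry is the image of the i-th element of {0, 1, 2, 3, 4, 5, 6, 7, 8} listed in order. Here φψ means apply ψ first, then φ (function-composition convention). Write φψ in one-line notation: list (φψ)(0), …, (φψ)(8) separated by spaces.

2 8 5 0 3 7 6 4 1

For each element, apply ψ then φ: 0 → 7 → 2; 1 → 4 → 8; 2 → 6 → 5; 3 → 2 → 0; 4 → 5 → 3; 5 → 8 → 7; 6 → 3 → 6; 7 → 0 → 4; 8 → 1 → 1.
So φψ in one-line form is 2 8 5 0 3 7 6 4 1.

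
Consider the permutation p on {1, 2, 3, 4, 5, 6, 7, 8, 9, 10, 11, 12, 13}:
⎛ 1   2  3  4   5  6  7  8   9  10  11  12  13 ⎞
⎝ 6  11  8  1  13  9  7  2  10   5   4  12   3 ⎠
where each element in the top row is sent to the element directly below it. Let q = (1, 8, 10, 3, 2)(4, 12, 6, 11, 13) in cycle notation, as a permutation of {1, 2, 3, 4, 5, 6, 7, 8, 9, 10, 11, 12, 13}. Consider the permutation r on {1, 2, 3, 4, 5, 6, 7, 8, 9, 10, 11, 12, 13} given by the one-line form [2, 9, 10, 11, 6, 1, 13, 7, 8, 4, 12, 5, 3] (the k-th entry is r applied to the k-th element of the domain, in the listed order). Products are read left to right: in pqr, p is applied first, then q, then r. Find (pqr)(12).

1

Chase 12: p(12) = 12; q(12) = 6; r(6) = 1. Hence (pqr)(12) = 1.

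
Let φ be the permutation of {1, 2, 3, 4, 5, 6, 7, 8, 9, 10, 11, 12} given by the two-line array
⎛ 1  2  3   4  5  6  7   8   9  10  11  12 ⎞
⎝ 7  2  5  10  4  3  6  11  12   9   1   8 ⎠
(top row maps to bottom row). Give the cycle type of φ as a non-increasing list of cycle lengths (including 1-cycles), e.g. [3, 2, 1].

[11, 1]

The disjoint cycles are (1, 7, 6, 3, 5, 4, 10, 9, 12, 8, 11)(2), with lengths 11, 1 in non-increasing order.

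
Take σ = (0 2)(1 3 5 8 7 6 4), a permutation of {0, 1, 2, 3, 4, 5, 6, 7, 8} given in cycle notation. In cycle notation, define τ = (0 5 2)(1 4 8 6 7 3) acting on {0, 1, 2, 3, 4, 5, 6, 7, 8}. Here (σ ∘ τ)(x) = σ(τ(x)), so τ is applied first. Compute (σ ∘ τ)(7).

First apply τ: τ(7) = 3, then σ(3) = 5. Thus (σ ∘ τ)(7) = 5.

5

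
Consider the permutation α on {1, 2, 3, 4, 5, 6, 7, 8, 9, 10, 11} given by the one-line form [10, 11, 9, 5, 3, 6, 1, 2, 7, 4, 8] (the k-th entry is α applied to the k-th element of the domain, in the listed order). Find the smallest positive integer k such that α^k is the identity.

21

The disjoint-cycle form of α has cycle lengths 7, 3, 1.
The order is lcm(7, 3) = 21.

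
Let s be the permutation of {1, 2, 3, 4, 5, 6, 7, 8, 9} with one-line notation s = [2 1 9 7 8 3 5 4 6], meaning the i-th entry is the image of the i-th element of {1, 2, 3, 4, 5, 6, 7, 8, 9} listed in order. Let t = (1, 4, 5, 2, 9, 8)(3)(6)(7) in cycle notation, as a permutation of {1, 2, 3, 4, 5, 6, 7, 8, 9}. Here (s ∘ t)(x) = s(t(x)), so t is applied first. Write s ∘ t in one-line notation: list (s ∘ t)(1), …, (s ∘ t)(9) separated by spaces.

Chase each element through t then s: 1 → 4 → 7; 2 → 9 → 6; 3 → 3 → 9; 4 → 5 → 8; 5 → 2 → 1; 6 → 6 → 3; 7 → 7 → 5; 8 → 1 → 2; 9 → 8 → 4.
Collecting the images, s ∘ t = [7 6 9 8 1 3 5 2 4].

7 6 9 8 1 3 5 2 4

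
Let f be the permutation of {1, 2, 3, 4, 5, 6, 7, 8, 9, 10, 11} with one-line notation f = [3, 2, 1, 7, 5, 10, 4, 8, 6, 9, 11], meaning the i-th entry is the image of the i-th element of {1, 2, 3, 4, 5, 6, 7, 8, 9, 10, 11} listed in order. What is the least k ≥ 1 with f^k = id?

6

Writing f as disjoint cycles, the cycle lengths are 3, 2, 2, 1, 1, 1, 1.
Since disjoint cycles commute, ord(f) = lcm(3, 2, 2) = 6.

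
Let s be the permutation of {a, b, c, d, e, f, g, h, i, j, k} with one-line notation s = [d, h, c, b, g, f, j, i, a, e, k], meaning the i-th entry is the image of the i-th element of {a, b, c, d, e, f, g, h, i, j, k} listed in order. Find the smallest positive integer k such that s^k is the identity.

The disjoint-cycle form of s has cycle lengths 5, 3, 1, 1, 1.
The order is lcm(5, 3) = 15.

15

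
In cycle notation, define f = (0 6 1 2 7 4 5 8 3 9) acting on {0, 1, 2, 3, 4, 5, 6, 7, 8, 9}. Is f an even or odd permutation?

odd

The cycle lengths are 10.
A cycle of length ℓ contributes ℓ−1 transpositions, so f is a product of 9 transpositions — odd.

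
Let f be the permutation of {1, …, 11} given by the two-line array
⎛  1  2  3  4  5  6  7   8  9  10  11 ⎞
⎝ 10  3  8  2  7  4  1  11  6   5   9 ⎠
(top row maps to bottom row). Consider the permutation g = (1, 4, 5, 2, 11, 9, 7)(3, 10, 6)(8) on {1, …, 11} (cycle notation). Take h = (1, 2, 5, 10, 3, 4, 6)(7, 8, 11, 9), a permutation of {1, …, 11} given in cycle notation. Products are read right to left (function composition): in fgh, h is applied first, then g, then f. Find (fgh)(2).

Apply the permutations in order: h(2) = 5, then g(5) = 2, then f(2) = 3. So (fgh)(2) = 3.

3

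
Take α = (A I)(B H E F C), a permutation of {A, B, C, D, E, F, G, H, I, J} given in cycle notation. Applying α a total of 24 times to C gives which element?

C lies in the 5-cycle (B H E F C).
On a 5-cycle, α^5 is the identity, so α^24 = α^4 there (24 ≡ 4 mod 5).
Stepping 4 places around the cycle: C → B → H → E → F.

F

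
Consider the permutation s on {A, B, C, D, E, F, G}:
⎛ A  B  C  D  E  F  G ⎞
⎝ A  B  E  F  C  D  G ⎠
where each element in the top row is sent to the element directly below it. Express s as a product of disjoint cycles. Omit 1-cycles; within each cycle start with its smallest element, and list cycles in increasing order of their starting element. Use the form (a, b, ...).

(C, E)(D, F)

Start at C and follow images: C → E → C, giving the cycle (C, E).
Repeating from the next unused element and collecting all non-trivial cycles gives (C, E)(D, F).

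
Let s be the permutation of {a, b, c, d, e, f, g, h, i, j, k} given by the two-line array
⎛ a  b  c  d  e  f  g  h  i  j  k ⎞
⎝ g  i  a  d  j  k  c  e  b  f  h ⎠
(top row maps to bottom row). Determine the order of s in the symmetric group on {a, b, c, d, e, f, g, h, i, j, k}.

The disjoint-cycle form of s has cycle lengths 5, 3, 2, 1.
Since disjoint cycles commute, ord(s) = lcm(5, 3, 2) = 30.

30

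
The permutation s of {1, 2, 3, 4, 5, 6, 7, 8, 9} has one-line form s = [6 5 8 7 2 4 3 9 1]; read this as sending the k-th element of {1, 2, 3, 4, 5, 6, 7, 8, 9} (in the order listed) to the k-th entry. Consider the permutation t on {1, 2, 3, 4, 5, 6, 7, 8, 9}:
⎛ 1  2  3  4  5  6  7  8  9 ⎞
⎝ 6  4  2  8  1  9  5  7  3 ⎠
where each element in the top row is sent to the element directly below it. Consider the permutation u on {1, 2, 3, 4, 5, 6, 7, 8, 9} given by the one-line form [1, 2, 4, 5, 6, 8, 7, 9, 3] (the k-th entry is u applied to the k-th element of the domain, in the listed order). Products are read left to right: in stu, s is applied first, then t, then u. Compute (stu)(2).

Apply the permutations in order: s(2) = 5, then t(5) = 1, then u(1) = 1. So (stu)(2) = 1.

1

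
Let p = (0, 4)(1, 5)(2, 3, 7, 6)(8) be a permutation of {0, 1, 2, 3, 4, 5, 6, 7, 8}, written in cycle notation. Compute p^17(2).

2 lies in the 4-cycle (2, 3, 7, 6).
Powers repeat with period 4 on this cycle, and 17 mod 4 = 1, so p^17(2) = p^1(2).
Stepping 1 place around the cycle: 2 → 3.

3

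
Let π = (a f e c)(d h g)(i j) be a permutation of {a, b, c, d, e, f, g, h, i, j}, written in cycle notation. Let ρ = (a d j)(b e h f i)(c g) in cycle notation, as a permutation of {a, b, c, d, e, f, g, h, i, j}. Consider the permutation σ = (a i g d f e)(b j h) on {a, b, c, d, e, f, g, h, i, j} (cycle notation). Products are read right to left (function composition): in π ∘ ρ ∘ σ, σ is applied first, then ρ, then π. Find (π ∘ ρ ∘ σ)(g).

i

Chase g: σ(g) = d; ρ(d) = j; π(j) = i. Hence (π ∘ ρ ∘ σ)(g) = i.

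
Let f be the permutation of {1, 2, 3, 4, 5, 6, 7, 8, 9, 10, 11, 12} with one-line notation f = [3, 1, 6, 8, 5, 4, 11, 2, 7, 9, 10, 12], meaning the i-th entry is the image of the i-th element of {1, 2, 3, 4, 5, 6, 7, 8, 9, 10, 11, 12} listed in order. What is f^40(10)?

10

Tracing 10 → 9 → … returns to 10 after 4 steps, so 10 lies in a 4-cycle (7, 11, 10, 9).
On a 4-cycle, f^4 is the identity, so f^40 = f^0 there (40 ≡ 0 mod 4).
So f^40(10) = 10.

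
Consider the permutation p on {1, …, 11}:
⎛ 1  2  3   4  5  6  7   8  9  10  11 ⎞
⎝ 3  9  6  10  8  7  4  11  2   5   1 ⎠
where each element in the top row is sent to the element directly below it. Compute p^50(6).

8

Tracing 6 → 7 → … returns to 6 after 9 steps, so 6 lies in a 9-cycle (1, 3, 6, 7, 4, 10, 5, 8, 11).
Since the cycle has length 9, p^50 acts on it the same as p^5 (50 mod 9 = 5).
Stepping 5 places around the cycle: 6 → 7 → 4 → 10 → 5 → 8.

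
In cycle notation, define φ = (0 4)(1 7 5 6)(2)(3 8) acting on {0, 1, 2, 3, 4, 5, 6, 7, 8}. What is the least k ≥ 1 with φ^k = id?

4

The disjoint cycles have lengths 4, 2, 2, 1.
The order of φ is the least common multiple of its cycle lengths: lcm(4, 2, 2) = 4.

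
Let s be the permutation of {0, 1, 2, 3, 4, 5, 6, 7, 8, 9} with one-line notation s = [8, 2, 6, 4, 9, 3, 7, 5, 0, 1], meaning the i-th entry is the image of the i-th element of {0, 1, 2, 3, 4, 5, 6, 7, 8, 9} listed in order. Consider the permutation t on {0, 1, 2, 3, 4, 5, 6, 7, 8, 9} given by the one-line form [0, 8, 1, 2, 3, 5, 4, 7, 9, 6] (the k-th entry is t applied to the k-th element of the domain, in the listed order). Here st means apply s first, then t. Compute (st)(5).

2

(st)(5) = t(s(5)). s(5) = 3, then t(3) = 2. So (st)(5) = 2.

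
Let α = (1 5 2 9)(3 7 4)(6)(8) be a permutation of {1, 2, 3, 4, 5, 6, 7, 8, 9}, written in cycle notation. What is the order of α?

The cycle type of α is (4, 3, 1, 1).
The order of α is the least common multiple of its cycle lengths: lcm(4, 3) = 12.

12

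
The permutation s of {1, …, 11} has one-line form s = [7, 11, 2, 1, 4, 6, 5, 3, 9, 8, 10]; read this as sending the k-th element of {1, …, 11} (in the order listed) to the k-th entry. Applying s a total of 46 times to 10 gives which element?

8

Tracing 10 → 8 → … returns to 10 after 5 steps, so 10 lies in a 5-cycle (2, 11, 10, 8, 3).
Powers repeat with period 5 on this cycle, and 46 mod 5 = 1, so s^46(10) = s^1(10).
Advancing 1 step from 10: 10 → 8.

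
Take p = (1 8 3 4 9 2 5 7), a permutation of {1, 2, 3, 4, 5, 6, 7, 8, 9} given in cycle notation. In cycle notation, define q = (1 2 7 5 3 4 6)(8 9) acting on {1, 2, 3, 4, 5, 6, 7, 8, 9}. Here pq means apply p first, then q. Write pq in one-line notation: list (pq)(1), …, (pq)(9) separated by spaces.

9 3 6 8 5 1 2 4 7

(pq)(x) = q(p(x)). Computing each image: q(p(1)) = q(8) = 9, q(p(2)) = q(5) = 3, q(p(3)) = q(4) = 6, q(p(4)) = q(9) = 8, q(p(5)) = q(7) = 5, q(p(6)) = q(6) = 1, q(p(7)) = q(1) = 2, q(p(8)) = q(3) = 4, q(p(9)) = q(2) = 7.
Hence pq = [9 3 6 8 5 1 2 4 7].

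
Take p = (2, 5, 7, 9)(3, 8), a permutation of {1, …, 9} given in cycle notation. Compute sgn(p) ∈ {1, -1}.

The cycle lengths are 4, 2, 1, 1, 1.
A cycle of length ℓ contributes ℓ−1 transpositions, so p is a product of 3 + 1 = 4 transpositions — even.

1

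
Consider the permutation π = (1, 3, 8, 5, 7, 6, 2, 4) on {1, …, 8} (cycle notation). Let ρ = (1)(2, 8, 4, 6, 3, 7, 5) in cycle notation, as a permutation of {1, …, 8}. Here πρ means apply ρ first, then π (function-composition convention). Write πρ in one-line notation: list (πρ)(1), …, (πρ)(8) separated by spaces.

3 5 6 2 4 8 7 1

(πρ)(x) = π(ρ(x)). Computing each image: π(ρ(1)) = π(1) = 3, π(ρ(2)) = π(8) = 5, π(ρ(3)) = π(7) = 6, π(ρ(4)) = π(6) = 2, π(ρ(5)) = π(2) = 4, π(ρ(6)) = π(3) = 8, π(ρ(7)) = π(5) = 7, π(ρ(8)) = π(4) = 1.
Hence πρ = [3 5 6 2 4 8 7 1].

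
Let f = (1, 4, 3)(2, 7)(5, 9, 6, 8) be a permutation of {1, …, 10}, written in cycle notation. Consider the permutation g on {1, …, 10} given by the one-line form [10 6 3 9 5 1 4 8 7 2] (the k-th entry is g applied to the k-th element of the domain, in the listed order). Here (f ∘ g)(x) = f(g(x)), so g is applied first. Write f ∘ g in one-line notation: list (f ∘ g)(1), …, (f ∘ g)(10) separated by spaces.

For each element, apply g then f: 1 → 10 → 10; 2 → 6 → 8; 3 → 3 → 1; 4 → 9 → 6; 5 → 5 → 9; 6 → 1 → 4; 7 → 4 → 3; 8 → 8 → 5; 9 → 7 → 2; 10 → 2 → 7.
So f ∘ g in one-line form is 10 8 1 6 9 4 3 5 2 7.

10 8 1 6 9 4 3 5 2 7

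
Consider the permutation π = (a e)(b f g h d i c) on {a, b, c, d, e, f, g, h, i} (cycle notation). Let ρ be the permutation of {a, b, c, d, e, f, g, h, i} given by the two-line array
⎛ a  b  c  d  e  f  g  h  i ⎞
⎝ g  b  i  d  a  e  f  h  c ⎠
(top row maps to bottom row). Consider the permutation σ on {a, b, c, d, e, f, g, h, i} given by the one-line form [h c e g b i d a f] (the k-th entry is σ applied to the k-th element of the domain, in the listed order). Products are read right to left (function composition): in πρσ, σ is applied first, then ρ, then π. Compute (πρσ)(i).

a

Apply the permutations in order: σ(i) = f, then ρ(f) = e, then π(e) = a. So (πρσ)(i) = a.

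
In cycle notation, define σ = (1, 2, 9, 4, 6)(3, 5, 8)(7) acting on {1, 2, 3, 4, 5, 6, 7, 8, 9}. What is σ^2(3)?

8

3 lies in the 3-cycle (3, 5, 8).
Stepping 2 places around the cycle: 3 → 5 → 8.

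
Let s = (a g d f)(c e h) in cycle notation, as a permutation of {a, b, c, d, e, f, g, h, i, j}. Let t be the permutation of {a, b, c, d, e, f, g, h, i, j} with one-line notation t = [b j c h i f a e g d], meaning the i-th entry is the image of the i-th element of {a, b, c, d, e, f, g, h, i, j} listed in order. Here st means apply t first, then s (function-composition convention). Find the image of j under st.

f

t(j) = d, then s(d) = f; composing gives (st)(j) = f.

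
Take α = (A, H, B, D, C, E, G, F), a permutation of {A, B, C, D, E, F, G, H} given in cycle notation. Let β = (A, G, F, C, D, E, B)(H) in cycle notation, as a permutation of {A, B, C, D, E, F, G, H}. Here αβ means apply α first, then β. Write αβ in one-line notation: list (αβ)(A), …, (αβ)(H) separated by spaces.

For each element, apply α then β: A → H → H; B → D → E; C → E → B; D → C → D; E → G → F; F → A → G; G → F → C; H → B → A.
Collecting the images, αβ = [H E B D F G C A].

H E B D F G C A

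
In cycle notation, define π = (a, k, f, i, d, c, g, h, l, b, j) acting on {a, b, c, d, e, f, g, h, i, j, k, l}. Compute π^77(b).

b

b lies in the 11-cycle (a, k, f, i, d, c, g, h, l, b, j).
Powers repeat with period 11 on this cycle, and 77 mod 11 = 0, so π^77(b) = π^0(b).
So π^77(b) = b.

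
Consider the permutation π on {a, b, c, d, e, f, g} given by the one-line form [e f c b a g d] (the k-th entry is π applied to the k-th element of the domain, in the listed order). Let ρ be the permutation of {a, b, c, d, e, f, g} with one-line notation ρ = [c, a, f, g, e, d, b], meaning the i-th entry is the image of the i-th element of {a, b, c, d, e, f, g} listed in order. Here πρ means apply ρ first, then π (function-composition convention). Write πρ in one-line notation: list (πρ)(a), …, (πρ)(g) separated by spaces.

(πρ)(x) = π(ρ(x)). Computing each image: π(ρ(a)) = π(c) = c, π(ρ(b)) = π(a) = e, π(ρ(c)) = π(f) = g, π(ρ(d)) = π(g) = d, π(ρ(e)) = π(e) = a, π(ρ(f)) = π(d) = b, π(ρ(g)) = π(b) = f.
Hence πρ = [c e g d a b f].

c e g d a b f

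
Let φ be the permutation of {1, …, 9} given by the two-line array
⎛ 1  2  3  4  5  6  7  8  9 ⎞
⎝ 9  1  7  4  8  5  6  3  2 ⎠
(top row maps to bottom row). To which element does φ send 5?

The entry below 5 in the array is 8, so φ(5) = 8.

8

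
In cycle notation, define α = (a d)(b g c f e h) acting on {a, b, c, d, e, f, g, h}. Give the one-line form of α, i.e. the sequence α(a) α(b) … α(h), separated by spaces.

Image by image: a↦d, b↦g, c↦f, d↦a, e↦h, f↦e, g↦c, h↦b.
So the one-line form is d g f a h e c b.

d g f a h e c b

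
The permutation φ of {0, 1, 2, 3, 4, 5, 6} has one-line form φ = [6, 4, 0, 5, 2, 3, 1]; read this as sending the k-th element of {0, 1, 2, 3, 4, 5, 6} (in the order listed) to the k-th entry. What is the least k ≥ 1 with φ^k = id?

10

Writing φ as disjoint cycles, the cycle lengths are 5, 2.
The order of φ is the least common multiple of its cycle lengths: lcm(5, 2) = 10.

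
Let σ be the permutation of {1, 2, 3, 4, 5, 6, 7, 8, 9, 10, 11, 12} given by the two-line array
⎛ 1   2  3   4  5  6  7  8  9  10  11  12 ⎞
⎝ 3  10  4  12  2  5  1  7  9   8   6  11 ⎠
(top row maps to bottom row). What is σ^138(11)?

Tracing 11 → 6 → … returns to 11 after 11 steps, so 11 lies in an 11-cycle (1 3 4 12 11 6 5 2 10 8 7).
On an 11-cycle, σ^11 is the identity, so σ^138 = σ^6 there (138 ≡ 6 mod 11).
Advancing 6 steps from 11: 11 → 6 → 5 → 2 → 10 → 8 → 7.

7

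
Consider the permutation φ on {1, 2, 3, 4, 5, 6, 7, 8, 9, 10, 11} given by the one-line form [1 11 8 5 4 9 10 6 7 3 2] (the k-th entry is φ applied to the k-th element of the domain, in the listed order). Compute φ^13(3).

Tracing 3 → 8 → … returns to 3 after 6 steps, so 3 lies in a 6-cycle (3, 8, 6, 9, 7, 10).
On a 6-cycle, φ^6 is the identity, so φ^13 = φ^1 there (13 ≡ 1 mod 6).
Advancing 1 step from 3: 3 → 8.

8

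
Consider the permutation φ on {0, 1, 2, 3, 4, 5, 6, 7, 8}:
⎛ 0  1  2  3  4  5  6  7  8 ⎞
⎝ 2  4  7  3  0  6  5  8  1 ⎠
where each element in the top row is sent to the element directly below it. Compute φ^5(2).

0

Tracing 2 → 7 → … returns to 2 after 6 steps, so 2 lies in a 6-cycle (0, 2, 7, 8, 1, 4).
Stepping 5 places around the cycle: 2 → 7 → 8 → 1 → 4 → 0.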